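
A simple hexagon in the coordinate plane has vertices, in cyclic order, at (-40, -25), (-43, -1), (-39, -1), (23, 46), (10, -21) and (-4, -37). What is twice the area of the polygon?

5579

Using the shoelace formula, 2A = |[(-40)·(-1) − (-43)·(-25)] + [(-43)·(-1) − (-39)·(-1)] + [(-39)·46 − 23·(-1)] + [23·(-21) − 10·46] + [10·(-37) − (-4)·(-21)] + [(-4)·(-25) − (-40)·(-37)]| = 5579, so the area is 2789.5.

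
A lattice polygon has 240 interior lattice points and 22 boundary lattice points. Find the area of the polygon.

Pick's theorem states A = I + B/2 − 1, so A = 240 + 22/2 − 1 = 250.

250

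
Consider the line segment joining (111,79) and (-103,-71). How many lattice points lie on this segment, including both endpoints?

The number of lattice points on a segment between lattice points is gcd(|Δx|,|Δy|) + 1 = gcd(214,150) + 1 = 2 + 1 = 3.

3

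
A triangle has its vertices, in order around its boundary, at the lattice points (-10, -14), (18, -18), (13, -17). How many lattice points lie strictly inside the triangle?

2

Using the shoelace formula, 2A = |((-10)·(-18) − 18·(-14)) + (18·(-17) − 13·(-18)) + (13·(-14) − (-10)·(-17))| = 8, so the area is 4.
The number of boundary lattice points is Σ gcd(|Δx|,|Δy|) = gcd(28,4) + gcd(5,1) + gcd(23,3) = 4+1+1 = 6.
By Pick's theorem A = I + B/2 − 1, so I = 4 − 6/2 + 1 = 2.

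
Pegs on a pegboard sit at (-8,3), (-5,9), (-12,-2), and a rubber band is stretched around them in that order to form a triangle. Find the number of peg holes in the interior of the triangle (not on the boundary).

3

By the shoelace formula, twice the signed area is |[(-8)·9 − (-5)·3] + [(-5)·(-2) − (-12)·9] + [(-12)·3 − (-8)·(-2)]| = 9, so the area is 4.5.
Summing gcd(|Δx|,|Δy|) over the edges gives the boundary count: gcd(3,6) + gcd(7,11) + gcd(4,5) = 3+1+1 = 5.
By Pick's theorem A = I + B/2 − 1, so I = 4.5 − 5/2 + 1 = 3.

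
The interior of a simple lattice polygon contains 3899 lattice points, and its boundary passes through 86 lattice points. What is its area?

3941

By Pick's theorem, A = I + B/2 − 1 = 3899 + 86/2 − 1 = 3941.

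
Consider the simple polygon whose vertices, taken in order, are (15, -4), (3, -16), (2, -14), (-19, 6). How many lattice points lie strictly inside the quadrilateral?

246

Using the shoelace formula, 2A = |(15·(-16) − 3·(-4)) + (3·(-14) − 2·(-16)) + (2·6 − (-19)·(-14)) + ((-19)·(-4) − 15·6)| = 506, so the area is 253.
Summing gcd(|Δx|,|Δy|) over the edges gives the boundary count: gcd(12,12) + gcd(1,2) + gcd(21,20) + gcd(34,10) = 12+1+1+2 = 16.
By Pick's theorem A = I + B/2 − 1, so I = 253 − 16/2 + 1 = 246.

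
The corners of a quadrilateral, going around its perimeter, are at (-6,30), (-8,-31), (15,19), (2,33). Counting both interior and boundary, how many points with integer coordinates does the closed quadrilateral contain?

730

The shoelace formula gives twice the area as |((-6)·(-31) − (-8)·30) + ((-8)·19 − 15·(-31)) + (15·33 − 2·19) + (2·30 − (-6)·33)| = 1454, so the area is 727.
Along each edge there are gcd(|Δx|,|Δy|)+1 lattice points, so counting each shared vertex once the boundary has gcd(2,61) + gcd(23,50) + gcd(13,14) + gcd(8,3) = 1+1+1+1 = 4.
Pick's theorem gives I = A − B/2 + 1 = 727 − 4/2 + 1 = 726, so the closed region contains I + B = 726 + 4 = 730 lattice points.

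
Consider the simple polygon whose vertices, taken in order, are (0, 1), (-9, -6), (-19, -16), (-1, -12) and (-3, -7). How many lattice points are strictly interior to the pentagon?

103

By the shoelace formula, twice the signed area is |(0·(-6) − (-9)·1) + ((-9)·(-16) − (-19)·(-6)) + ((-19)·(-12) − (-1)·(-16)) + ((-1)·(-7) − (-3)·(-12)) + ((-3)·1 − 0·(-7))| = 219, so the area is 109.5.
Along each edge there are gcd(|Δx|,|Δy|)+1 lattice points, so counting each shared vertex once the boundary has gcd(9,7) + gcd(10,10) + gcd(18,4) + gcd(2,5) + gcd(3,8) = 1+10+2+1+1 = 15.
By Pick's theorem A = I + B/2 − 1, so I = 109.5 − 15/2 + 1 = 103.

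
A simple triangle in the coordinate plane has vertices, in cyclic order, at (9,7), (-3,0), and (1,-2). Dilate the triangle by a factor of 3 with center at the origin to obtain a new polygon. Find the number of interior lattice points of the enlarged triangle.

Using the shoelace formula, 2A = |[9·0 − (-3)·7] + [(-3)·(-2) − 1·0] + [1·7 − 9·(-2)]| = 52, so the area is 26.
Summing gcd(|Δx|,|Δy|) over the edges gives the boundary count: gcd(12,7) + gcd(4,2) + gcd(8,9) = 1+2+1 = 4.
Scaling by 3 multiplies the area by 3² = 9 (so the new area is 234) and multiplies the boundary lattice-point count by 3, giving 12.
By Pick's theorem, the interior count of the dilated polygon is 234 − 12/2 + 1 = 229.

229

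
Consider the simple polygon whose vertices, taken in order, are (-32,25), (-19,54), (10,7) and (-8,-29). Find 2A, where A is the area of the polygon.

Using the shoelace formula, 2A = |((-32)·54 − (-19)·25) + ((-19)·7 − 10·54) + (10·(-29) − (-8)·7) + ((-8)·25 − (-32)·(-29))| = 3288, so the area is 1644.

3288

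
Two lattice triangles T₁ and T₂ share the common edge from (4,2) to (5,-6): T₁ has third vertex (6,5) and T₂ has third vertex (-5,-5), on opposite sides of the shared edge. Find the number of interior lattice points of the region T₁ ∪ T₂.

48

The union is the simple quadrilateral with vertices (4,2), (6,5), (5,-6), (-5,-5) in order.
The shoelace formula gives twice the area as |(4·5 − 6·2) + (6·(-6) − 5·5) + (5·(-5) − (-5)·(-6)) + ((-5)·2 − 4·(-5))| = 98, so the area is 49.
Summing gcd(|Δx|,|Δy|) over the edges gives the boundary count: gcd(2,3) + gcd(1,11) + gcd(10,1) + gcd(9,7) = 1+1+1+1 = 4.
By Pick's theorem I = A − B/2 + 1 = 49 − 4/2 + 1 = 48.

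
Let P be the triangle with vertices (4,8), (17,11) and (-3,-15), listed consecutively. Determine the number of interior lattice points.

Using the shoelace formula, 2A = |[4·11 − 17·8] + [17·(-15) − (-3)·11] + [(-3)·8 − 4·(-15)]| = 278, so the area is 139.
Along each edge there are gcd(|Δx|,|Δy|)+1 lattice points, so counting each shared vertex once the boundary has gcd(13,3) + gcd(20,26) + gcd(7,23) = 1+2+1 = 4.
By Pick's theorem A = I + B/2 − 1, so I = 139 − 4/2 + 1 = 138.

138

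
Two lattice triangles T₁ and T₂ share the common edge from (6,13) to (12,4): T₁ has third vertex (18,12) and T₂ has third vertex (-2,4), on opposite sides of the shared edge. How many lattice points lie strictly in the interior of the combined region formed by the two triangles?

The union is the simple quadrilateral with vertices (6,13), (18,12), (12,4), (-2,4) in order.
The shoelace formula gives twice the area as |[6·12 − 18·13] + [18·4 − 12·12] + [12·4 − (-2)·4] + [(-2)·13 − 6·4]| = 228, so the area is 114.
Along each edge there are gcd(|Δx|,|Δy|)+1 lattice points, so counting each shared vertex once the boundary has gcd(12,1) + gcd(6,8) + gcd(14,0) + gcd(8,9) = 1+2+14+1 = 18.
By Pick's theorem I = A − B/2 + 1 = 114 − 18/2 + 1 = 106.

106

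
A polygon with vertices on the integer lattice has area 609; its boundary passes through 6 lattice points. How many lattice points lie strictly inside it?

From Pick's theorem, I = A − B/2 + 1 = 609 − 6/2 + 1 = 607.

607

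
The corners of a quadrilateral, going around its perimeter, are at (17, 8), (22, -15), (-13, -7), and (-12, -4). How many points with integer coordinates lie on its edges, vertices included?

4

Summing gcd(|Δx|,|Δy|) over the edges gives the boundary count: gcd(5,23) + gcd(35,8) + gcd(1,3) + gcd(29,12) = 1+1+1+1 = 4.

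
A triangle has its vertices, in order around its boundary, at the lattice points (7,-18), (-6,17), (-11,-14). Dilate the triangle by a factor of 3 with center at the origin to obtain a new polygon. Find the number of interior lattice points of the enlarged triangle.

The shoelace formula gives twice the area as |[7·17 − (-6)·(-18)] + [(-6)·(-14) − (-11)·17] + [(-11)·(-18) − 7·(-14)]| = 578, so the area is 289.
Along each edge there are gcd(|Δx|,|Δy|)+1 lattice points, so counting each shared vertex once the boundary has gcd(13,35) + gcd(5,31) + gcd(18,4) = 1+1+2 = 4.
Scaling by 3 multiplies the area by 3² = 9 (so the new area is 2601) and multiplies the boundary lattice-point count by 3, giving 12.
By Pick's theorem, the interior count of the dilated polygon is 2601 − 12/2 + 1 = 2596.

2596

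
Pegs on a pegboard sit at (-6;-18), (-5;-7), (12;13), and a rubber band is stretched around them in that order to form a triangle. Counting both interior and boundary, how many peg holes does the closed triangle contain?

Using the shoelace formula, 2A = |((-6)·(-7) − (-5)·(-18)) + ((-5)·13 − 12·(-7)) + (12·(-18) − (-6)·13)| = 167, so the area is 167/2.
Along each edge there are gcd(|Δx|,|Δy|)+1 lattice points, so counting each shared vertex once the boundary has gcd(1,11) + gcd(17,20) + gcd(18,31) = 1+1+1 = 3.
Pick's theorem gives I = A − B/2 + 1 = 167/2 − 3/2 + 1 = 83, so the closed region contains I + B = 83 + 3 = 86 lattice points.

86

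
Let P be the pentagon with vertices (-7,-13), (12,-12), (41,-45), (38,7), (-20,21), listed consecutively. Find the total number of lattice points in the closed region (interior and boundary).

By the shoelace formula, twice the signed area is |((-7)·(-12) − 12·(-13)) + (12·(-45) − 41·(-12)) + (41·7 − 38·(-45)) + (38·21 − (-20)·7) + ((-20)·(-13) − (-7)·21)| = 3534, so the area is 1767.
The number of boundary lattice points is Σ gcd(|Δx|,|Δy|) = gcd(19,1) + gcd(29,33) + gcd(3,52) + gcd(58,14) + gcd(13,34) = 1+1+1+2+1 = 6.
Pick's theorem gives I = A − B/2 + 1 = 1767 − 6/2 + 1 = 1765, so the closed region contains I + B = 1765 + 6 = 1771 lattice points.

1771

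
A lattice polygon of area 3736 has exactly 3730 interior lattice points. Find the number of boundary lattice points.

Pick's theorem gives A = I + B/2 − 1, so B = 2(A − I + 1) = 2(3736 − 3730 + 1) = 14.

14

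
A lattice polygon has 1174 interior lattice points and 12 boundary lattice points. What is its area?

1179

By Pick's theorem, A = I + B/2 − 1 = 1174 + 12/2 − 1 = 1179.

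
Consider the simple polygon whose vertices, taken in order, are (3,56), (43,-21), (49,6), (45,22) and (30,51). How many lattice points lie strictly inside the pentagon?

The shoelace formula gives twice the area as |(3·(-21) − 43·56) + (43·6 − 49·(-21)) + (49·22 − 45·6) + (45·51 − 30·22) + (30·56 − 3·51)| = 2786, so the area is 1393.
The number of boundary lattice points is Σ gcd(|Δx|,|Δy|) = gcd(40,77) + gcd(6,27) + gcd(4,16) + gcd(15,29) + gcd(27,5) = 1+3+4+1+1 = 10.
By Pick's theorem A = I + B/2 − 1, so I = 1393 − 10/2 + 1 = 1389.

1389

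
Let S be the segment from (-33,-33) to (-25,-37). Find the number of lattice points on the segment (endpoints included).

The number of lattice points on a segment between lattice points is gcd(|Δx|,|Δy|) + 1 = gcd(8,4) + 1 = 4 + 1 = 5.

5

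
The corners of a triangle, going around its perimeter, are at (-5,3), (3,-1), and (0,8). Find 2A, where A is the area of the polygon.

60

Using the shoelace formula, 2A = |((-5)·(-1) − 3·3) + (3·8 − 0·(-1)) + (0·3 − (-5)·8)| = 60, so the area is 30.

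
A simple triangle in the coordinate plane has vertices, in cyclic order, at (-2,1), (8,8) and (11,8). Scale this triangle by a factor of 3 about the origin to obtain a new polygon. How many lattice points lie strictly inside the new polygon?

88

The shoelace formula gives twice the area as |((-2)·8 − 8·1) + (8·8 − 11·8) + (11·1 − (-2)·8)| = 21, so the area is 10.5.
Along each edge there are gcd(|Δx|,|Δy|)+1 lattice points, so counting each shared vertex once the boundary has gcd(10,7) + gcd(3,0) + gcd(13,7) = 1+3+1 = 5.
Scaling by 3 multiplies the area by 3² = 9 (so the new area is 94.5) and multiplies the boundary lattice-point count by 3, giving 15.
By Pick's theorem, the interior count of the dilated polygon is 94.5 − 15/2 + 1 = 88.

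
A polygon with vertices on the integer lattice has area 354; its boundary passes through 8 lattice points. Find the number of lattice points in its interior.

351

From Pick's theorem, I = A − B/2 + 1 = 354 − 8/2 + 1 = 351.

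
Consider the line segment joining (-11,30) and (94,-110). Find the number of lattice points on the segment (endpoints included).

36

The number of lattice points on a segment between lattice points is gcd(|Δx|,|Δy|) + 1 = gcd(105,140) + 1 = 35 + 1 = 36.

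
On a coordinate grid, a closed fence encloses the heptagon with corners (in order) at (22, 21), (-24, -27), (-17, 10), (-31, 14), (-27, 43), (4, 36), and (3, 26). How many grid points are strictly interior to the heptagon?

Using the shoelace formula, 2A = |(22·(-27) − (-24)·21) + ((-24)·10 − (-17)·(-27)) + ((-17)·14 − (-31)·10) + ((-31)·43 − (-27)·14) + ((-27)·36 − 4·43) + (4·26 − 3·36) + (3·21 − 22·26)| = 3329, so the area is 1664.5.
The number of boundary lattice points is Σ gcd(|Δx|,|Δy|) = gcd(46,48) + gcd(7,37) + gcd(14,4) + gcd(4,29) + gcd(31,7) + gcd(1,10) + gcd(19,5) = 2+1+2+1+1+1+1 = 9.
Pick's theorem gives I = A − B/2 + 1 = 1664.5 − 9/2 + 1 = 1661.

1661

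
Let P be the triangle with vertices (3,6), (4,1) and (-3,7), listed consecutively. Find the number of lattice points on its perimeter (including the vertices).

The number of boundary lattice points is Σ gcd(|Δx|,|Δy|) = gcd(1,5) + gcd(7,6) + gcd(6,1) = 1+1+1 = 3.

3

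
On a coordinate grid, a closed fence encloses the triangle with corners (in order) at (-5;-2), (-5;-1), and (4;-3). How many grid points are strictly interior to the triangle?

By the shoelace formula, twice the signed area is |[(-5)·(-1) − (-5)·(-2)] + [(-5)·(-3) − 4·(-1)] + [4·(-2) − (-5)·(-3)]| = 9, so the area is 9/2.
The number of boundary lattice points is Σ gcd(|Δx|,|Δy|) = gcd(0,1) + gcd(9,2) + gcd(9,1) = 1+1+1 = 3.
Pick's theorem gives I = A − B/2 + 1 = 9/2 − 3/2 + 1 = 4.

4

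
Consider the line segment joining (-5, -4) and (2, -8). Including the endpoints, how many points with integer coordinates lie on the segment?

The number of lattice points on a segment between lattice points is gcd(|Δx|,|Δy|) + 1 = gcd(7,4) + 1 = 1 + 1 = 2.

2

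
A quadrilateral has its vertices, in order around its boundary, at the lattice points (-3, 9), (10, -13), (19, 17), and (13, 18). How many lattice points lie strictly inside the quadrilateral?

327

The shoelace formula gives twice the area as |[(-3)·(-13) − 10·9] + [10·17 − 19·(-13)] + [19·18 − 13·17] + [13·9 − (-3)·18]| = 658, so the area is 329.
Summing gcd(|Δx|,|Δy|) over the edges gives the boundary count: gcd(13,22) + gcd(9,30) + gcd(6,1) + gcd(16,9) = 1+3+1+1 = 6.
By Pick's theorem A = I + B/2 − 1, so I = 329 − 6/2 + 1 = 327.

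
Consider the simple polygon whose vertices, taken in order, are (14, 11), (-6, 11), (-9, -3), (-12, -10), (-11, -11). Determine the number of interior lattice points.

By the shoelace formula, twice the signed area is |(14·11 − (-6)·11) + ((-6)·(-3) − (-9)·11) + ((-9)·(-10) − (-12)·(-3)) + ((-12)·(-11) − (-11)·(-10)) + ((-11)·11 − 14·(-11))| = 446, so the area is 223.
Summing gcd(|Δx|,|Δy|) over the edges gives the boundary count: gcd(20,0) + gcd(3,14) + gcd(3,7) + gcd(1,1) + gcd(25,22) = 20+1+1+1+1 = 24.
By Pick's theorem A = I + B/2 − 1, so I = 223 − 24/2 + 1 = 212.

212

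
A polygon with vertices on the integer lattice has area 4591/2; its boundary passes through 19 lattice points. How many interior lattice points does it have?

2287

Pick's theorem A = I + B/2 − 1 rearranges to I = A − B/2 + 1 = 4591/2 − 19/2 + 1 = 2287.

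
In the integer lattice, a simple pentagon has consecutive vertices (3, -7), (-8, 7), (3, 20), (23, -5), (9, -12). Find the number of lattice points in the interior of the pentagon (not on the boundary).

468

By the shoelace formula, twice the signed area is |[3·7 − (-8)·(-7)] + [(-8)·20 − 3·7] + [3·(-5) − 23·20] + [23·(-12) − 9·(-5)] + [9·(-7) − 3·(-12)]| = 949, so the area is 474.5.
Along each edge there are gcd(|Δx|,|Δy|)+1 lattice points, so counting each shared vertex once the boundary has gcd(11,14) + gcd(11,13) + gcd(20,25) + gcd(14,7) + gcd(6,5) = 1+1+5+7+1 = 15.
By Pick's theorem A = I + B/2 − 1, so I = 474.5 − 15/2 + 1 = 468.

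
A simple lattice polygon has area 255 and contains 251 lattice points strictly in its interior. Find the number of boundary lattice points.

10

Pick's theorem gives A = I + B/2 − 1, so B = 2(A − I + 1) = 2(255 − 251 + 1) = 10.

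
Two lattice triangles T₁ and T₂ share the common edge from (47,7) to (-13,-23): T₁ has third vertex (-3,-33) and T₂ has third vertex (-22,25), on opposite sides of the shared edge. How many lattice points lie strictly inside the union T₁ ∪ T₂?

2013

The union is the simple quadrilateral with vertices (47,7), (-3,-33), (-13,-23), (-22,25) in order.
By the shoelace formula, twice the signed area is |[47·(-33) − (-3)·7] + [(-3)·(-23) − (-13)·(-33)] + [(-13)·25 − (-22)·(-23)] + [(-22)·7 − 47·25]| = 4050, so the area is 2025.
Along each edge there are gcd(|Δx|,|Δy|)+1 lattice points, so counting each shared vertex once the boundary has gcd(50,40) + gcd(10,10) + gcd(9,48) + gcd(69,18) = 10+10+3+3 = 26.
By Pick's theorem I = A − B/2 + 1 = 2025 − 26/2 + 1 = 2013.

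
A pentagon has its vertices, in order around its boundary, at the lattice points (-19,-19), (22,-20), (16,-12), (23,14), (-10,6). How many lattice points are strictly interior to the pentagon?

Using the shoelace formula, 2A = |((-19)·(-20) − 22·(-19)) + (22·(-12) − 16·(-20)) + (16·14 − 23·(-12)) + (23·6 − (-10)·14) + ((-10)·(-19) − (-19)·6)| = 1936, so the area is 968.
Summing gcd(|Δx|,|Δy|) over the edges gives the boundary count: gcd(41,1) + gcd(6,8) + gcd(7,26) + gcd(33,8) + gcd(9,25) = 1+2+1+1+1 = 6.
By Pick's theorem A = I + B/2 − 1, so I = 968 − 6/2 + 1 = 966.

966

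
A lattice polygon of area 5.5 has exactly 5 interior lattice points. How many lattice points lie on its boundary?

Pick's theorem gives A = I + B/2 − 1, so B = 2(A − I + 1) = 2(5.5 − 5 + 1) = 3.

3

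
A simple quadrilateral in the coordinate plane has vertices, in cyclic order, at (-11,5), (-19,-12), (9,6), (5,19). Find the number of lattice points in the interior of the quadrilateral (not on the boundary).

By the shoelace formula, twice the signed area is |((-11)·(-12) − (-19)·5) + ((-19)·6 − 9·(-12)) + (9·19 − 5·6) + (5·5 − (-11)·19)| = 596, so the area is 298.
Summing gcd(|Δx|,|Δy|) over the edges gives the boundary count: gcd(8,17) + gcd(28,18) + gcd(4,13) + gcd(16,14) = 1+2+1+2 = 6.
Pick's theorem gives I = A − B/2 + 1 = 298 − 6/2 + 1 = 296.

296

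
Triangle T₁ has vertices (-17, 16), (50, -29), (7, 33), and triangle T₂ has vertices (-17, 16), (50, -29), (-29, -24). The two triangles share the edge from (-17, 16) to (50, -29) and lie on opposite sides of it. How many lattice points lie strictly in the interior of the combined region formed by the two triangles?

The union is the simple quadrilateral with vertices (-17, 16), (7, 33), (50, -29), (-29, -24) in order.
Using the shoelace formula, 2A = |[(-17)·33 − 7·16] + [7·(-29) − 50·33] + [50·(-24) − (-29)·(-29)] + [(-29)·16 − (-17)·(-24)]| = 5439, so the area is 2719.5.
Along each edge there are gcd(|Δx|,|Δy|)+1 lattice points, so counting each shared vertex once the boundary has gcd(24,17) + gcd(43,62) + gcd(79,5) + gcd(12,40) = 1+1+1+4 = 7.
By Pick's theorem I = A − B/2 + 1 = 2719.5 − 7/2 + 1 = 2717.

2717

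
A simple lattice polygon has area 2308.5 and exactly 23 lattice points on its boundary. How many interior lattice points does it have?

2298

Pick's theorem A = I + B/2 − 1 rearranges to I = A − B/2 + 1 = 2308.5 − 23/2 + 1 = 2298.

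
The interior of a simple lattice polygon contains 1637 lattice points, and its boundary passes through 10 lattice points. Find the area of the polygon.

1641

Pick's theorem states A = I + B/2 − 1, so A = 1637 + 10/2 − 1 = 1641.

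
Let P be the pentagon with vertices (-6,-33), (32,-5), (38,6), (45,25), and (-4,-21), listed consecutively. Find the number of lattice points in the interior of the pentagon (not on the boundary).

652

The shoelace formula gives twice the area as |[(-6)·(-5) − 32·(-33)] + [32·6 − 38·(-5)] + [38·25 − 45·6] + [45·(-21) − (-4)·25] + [(-4)·(-33) − (-6)·(-21)]| = 1309, so the area is 654.5.
Along each edge there are gcd(|Δx|,|Δy|)+1 lattice points, so counting each shared vertex once the boundary has gcd(38,28) + gcd(6,11) + gcd(7,19) + gcd(49,46) + gcd(2,12) = 2+1+1+1+2 = 7.
By Pick's theorem A = I + B/2 − 1, so I = 654.5 − 7/2 + 1 = 652.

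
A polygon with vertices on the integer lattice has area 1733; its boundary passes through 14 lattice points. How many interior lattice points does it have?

1727

From Pick's theorem, I = A − B/2 + 1 = 1733 − 14/2 + 1 = 1727.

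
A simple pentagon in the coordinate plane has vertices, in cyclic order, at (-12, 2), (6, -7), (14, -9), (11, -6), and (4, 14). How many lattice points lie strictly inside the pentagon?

234

Using the shoelace formula, 2A = |((-12)·(-7) − 6·2) + (6·(-9) − 14·(-7)) + (14·(-6) − 11·(-9)) + (11·14 − 4·(-6)) + (4·2 − (-12)·14)| = 485, so the area is 242.5.
Summing gcd(|Δx|,|Δy|) over the edges gives the boundary count: gcd(18,9) + gcd(8,2) + gcd(3,3) + gcd(7,20) + gcd(16,12) = 9+2+3+1+4 = 19.
By Pick's theorem A = I + B/2 − 1, so I = 242.5 − 19/2 + 1 = 234.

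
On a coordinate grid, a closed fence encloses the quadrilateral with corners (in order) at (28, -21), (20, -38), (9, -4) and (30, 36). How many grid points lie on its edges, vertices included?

4

Summing gcd(|Δx|,|Δy|) over the edges gives the boundary count: gcd(8,17) + gcd(11,34) + gcd(21,40) + gcd(2,57) = 1+1+1+1 = 4.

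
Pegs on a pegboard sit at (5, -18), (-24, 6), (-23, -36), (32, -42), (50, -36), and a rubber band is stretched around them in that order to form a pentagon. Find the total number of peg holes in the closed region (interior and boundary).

1483

Using the shoelace formula, 2A = |(5·6 − (-24)·(-18)) + ((-24)·(-36) − (-23)·6) + ((-23)·(-42) − 32·(-36)) + (32·(-36) − 50·(-42)) + (50·(-18) − 5·(-36))| = 2946, so the area is 1473.
Summing gcd(|Δx|,|Δy|) over the edges gives the boundary count: gcd(29,24) + gcd(1,42) + gcd(55,6) + gcd(18,6) + gcd(45,18) = 1+1+1+6+9 = 18.
Pick's theorem gives I = A − B/2 + 1 = 1473 − 18/2 + 1 = 1465, so the closed region contains I + B = 1465 + 18 = 1483 lattice points.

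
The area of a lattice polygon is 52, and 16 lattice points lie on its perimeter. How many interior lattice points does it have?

Pick's theorem A = I + B/2 − 1 rearranges to I = A − B/2 + 1 = 52 − 16/2 + 1 = 45.

45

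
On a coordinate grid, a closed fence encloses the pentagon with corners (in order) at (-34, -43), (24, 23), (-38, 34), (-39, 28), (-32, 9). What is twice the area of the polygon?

The shoelace formula gives twice the area as |[(-34)·23 − 24·(-43)] + [24·34 − (-38)·23] + [(-38)·28 − (-39)·34] + [(-39)·9 − (-32)·28] + [(-32)·(-43) − (-34)·9]| = 4429, so the area is 2214.5.

4429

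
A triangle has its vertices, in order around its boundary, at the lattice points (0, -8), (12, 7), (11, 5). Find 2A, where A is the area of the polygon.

9

The shoelace formula gives twice the area as |[0·7 − 12·(-8)] + [12·5 − 11·7] + [11·(-8) − 0·5]| = 9, so the area is 4.5.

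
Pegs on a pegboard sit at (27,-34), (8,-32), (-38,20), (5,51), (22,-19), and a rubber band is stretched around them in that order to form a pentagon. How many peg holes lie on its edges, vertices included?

10

The number of boundary lattice points is Σ gcd(|Δx|,|Δy|) = gcd(19,2) + gcd(46,52) + gcd(43,31) + gcd(17,70) + gcd(5,15) = 1+2+1+1+5 = 10.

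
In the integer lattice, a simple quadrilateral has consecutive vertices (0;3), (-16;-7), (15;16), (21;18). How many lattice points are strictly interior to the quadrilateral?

50

By the shoelace formula, twice the signed area is |(0·(-7) − (-16)·3) + ((-16)·16 − 15·(-7)) + (15·18 − 21·16) + (21·3 − 0·18)| = 106, so the area is 53.
The number of boundary lattice points is Σ gcd(|Δx|,|Δy|) = gcd(16,10) + gcd(31,23) + gcd(6,2) + gcd(21,15) = 2+1+2+3 = 8.
By Pick's theorem A = I + B/2 − 1, so I = 53 − 8/2 + 1 = 50.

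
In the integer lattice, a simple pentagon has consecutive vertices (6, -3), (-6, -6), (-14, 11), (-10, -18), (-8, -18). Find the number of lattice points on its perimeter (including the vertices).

Along each edge there are gcd(|Δx|,|Δy|)+1 lattice points, so counting each shared vertex once the boundary has gcd(12,3) + gcd(8,17) + gcd(4,29) + gcd(2,0) + gcd(14,15) = 3+1+1+2+1 = 8.

8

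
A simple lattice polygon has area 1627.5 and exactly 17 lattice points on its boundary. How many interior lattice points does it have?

Pick's theorem A = I + B/2 − 1 rearranges to I = A − B/2 + 1 = 1627.5 − 17/2 + 1 = 1620.

1620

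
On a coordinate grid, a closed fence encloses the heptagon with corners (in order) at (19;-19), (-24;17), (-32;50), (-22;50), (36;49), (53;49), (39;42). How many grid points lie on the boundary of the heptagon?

Summing gcd(|Δx|,|Δy|) over the edges gives the boundary count: gcd(43,36) + gcd(8,33) + gcd(10,0) + gcd(58,1) + gcd(17,0) + gcd(14,7) + gcd(20,61) = 1+1+10+1+17+7+1 = 38.

38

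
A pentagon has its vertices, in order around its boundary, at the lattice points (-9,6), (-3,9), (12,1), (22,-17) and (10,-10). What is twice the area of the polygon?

480

By the shoelace formula, twice the signed area is |((-9)·9 − (-3)·6) + ((-3)·1 − 12·9) + (12·(-17) − 22·1) + (22·(-10) − 10·(-17)) + (10·6 − (-9)·(-10))| = 480, so the area is 240.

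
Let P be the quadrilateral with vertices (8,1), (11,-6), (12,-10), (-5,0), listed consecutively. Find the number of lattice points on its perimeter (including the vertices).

Summing gcd(|Δx|,|Δy|) over the edges gives the boundary count: gcd(3,7) + gcd(1,4) + gcd(17,10) + gcd(13,1) = 1+1+1+1 = 4.

4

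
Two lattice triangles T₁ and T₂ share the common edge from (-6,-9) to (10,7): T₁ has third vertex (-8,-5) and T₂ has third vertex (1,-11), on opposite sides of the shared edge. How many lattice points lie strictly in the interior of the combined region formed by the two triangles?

112

The union is the simple quadrilateral with vertices (-6,-9), (-8,-5), (10,7), (1,-11) in order.
The shoelace formula gives twice the area as |((-6)·(-5) − (-8)·(-9)) + ((-8)·7 − 10·(-5)) + (10·(-11) − 1·7) + (1·(-9) − (-6)·(-11))| = 240, so the area is 120.
Along each edge there are gcd(|Δx|,|Δy|)+1 lattice points, so counting each shared vertex once the boundary has gcd(2,4) + gcd(18,12) + gcd(9,18) + gcd(7,2) = 2+6+9+1 = 18.
By Pick's theorem I = A − B/2 + 1 = 120 − 18/2 + 1 = 112.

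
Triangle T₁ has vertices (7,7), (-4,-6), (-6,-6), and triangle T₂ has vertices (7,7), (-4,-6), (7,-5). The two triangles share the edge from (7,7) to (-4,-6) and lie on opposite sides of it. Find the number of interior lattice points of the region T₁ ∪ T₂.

The union is the simple quadrilateral with vertices (7,7), (-6,-6), (-4,-6), (7,-5) in order.
The shoelace formula gives twice the area as |[7·(-6) − (-6)·7] + [(-6)·(-6) − (-4)·(-6)] + [(-4)·(-5) − 7·(-6)] + [7·7 − 7·(-5)]| = 158, so the area is 79.
Along each edge there are gcd(|Δx|,|Δy|)+1 lattice points, so counting each shared vertex once the boundary has gcd(13,13) + gcd(2,0) + gcd(11,1) + gcd(0,12) = 13+2+1+12 = 28.
By Pick's theorem I = A − B/2 + 1 = 79 − 28/2 + 1 = 66.

66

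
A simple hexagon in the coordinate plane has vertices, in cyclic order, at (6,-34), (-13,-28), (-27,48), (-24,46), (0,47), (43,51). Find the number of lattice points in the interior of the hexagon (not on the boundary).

3496

Using the shoelace formula, 2A = |[6·(-28) − (-13)·(-34)] + [(-13)·48 − (-27)·(-28)] + [(-27)·46 − (-24)·48] + [(-24)·47 − 0·46] + [0·51 − 43·47] + [43·(-34) − 6·51]| = 6997, so the area is 3498.5.
Along each edge there are gcd(|Δx|,|Δy|)+1 lattice points, so counting each shared vertex once the boundary has gcd(19,6) + gcd(14,76) + gcd(3,2) + gcd(24,1) + gcd(43,4) + gcd(37,85) = 1+2+1+1+1+1 = 7.
By Pick's theorem A = I + B/2 − 1, so I = 3498.5 − 7/2 + 1 = 3496.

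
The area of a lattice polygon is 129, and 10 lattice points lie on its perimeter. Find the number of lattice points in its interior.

Pick's theorem A = I + B/2 − 1 rearranges to I = A − B/2 + 1 = 129 − 10/2 + 1 = 125.

125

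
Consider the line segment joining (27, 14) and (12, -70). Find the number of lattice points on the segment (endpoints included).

4

The number of lattice points on a segment between lattice points is gcd(|Δx|,|Δy|) + 1 = gcd(15,84) + 1 = 3 + 1 = 4.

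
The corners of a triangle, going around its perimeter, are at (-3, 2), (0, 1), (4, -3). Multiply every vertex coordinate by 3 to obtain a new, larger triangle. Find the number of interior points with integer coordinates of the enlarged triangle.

Using the shoelace formula, 2A = |((-3)·1 − 0·2) + (0·(-3) − 4·1) + (4·2 − (-3)·(-3))| = 8, so the area is 4.
Along each edge there are gcd(|Δx|,|Δy|)+1 lattice points, so counting each shared vertex once the boundary has gcd(3,1) + gcd(4,4) + gcd(7,5) = 1+4+1 = 6.
Scaling by 3 multiplies the area by 3² = 9 (so the new area is 36) and multiplies the boundary lattice-point count by 3, giving 18.
By Pick's theorem, the interior count of the dilated polygon is 36 − 18/2 + 1 = 28.

28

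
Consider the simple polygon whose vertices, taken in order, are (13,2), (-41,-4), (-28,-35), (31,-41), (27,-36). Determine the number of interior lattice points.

By the shoelace formula, twice the signed area is |(13·(-4) − (-41)·2) + ((-41)·(-35) − (-28)·(-4)) + ((-28)·(-41) − 31·(-35)) + (31·(-36) − 27·(-41)) + (27·2 − 13·(-36))| = 4099, so the area is 2049.5.
Along each edge there are gcd(|Δx|,|Δy|)+1 lattice points, so counting each shared vertex once the boundary has gcd(54,6) + gcd(13,31) + gcd(59,6) + gcd(4,5) + gcd(14,38) = 6+1+1+1+2 = 11.
Pick's theorem gives I = A − B/2 + 1 = 2049.5 − 11/2 + 1 = 2045.

2045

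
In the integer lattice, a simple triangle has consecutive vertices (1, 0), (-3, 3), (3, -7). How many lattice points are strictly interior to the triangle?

Using the shoelace formula, 2A = |(1·3 − (-3)·0) + ((-3)·(-7) − 3·3) + (3·0 − 1·(-7))| = 22, so the area is 11.
Along each edge there are gcd(|Δx|,|Δy|)+1 lattice points, so counting each shared vertex once the boundary has gcd(4,3) + gcd(6,10) + gcd(2,7) = 1+2+1 = 4.
Pick's theorem gives I = A − B/2 + 1 = 11 − 4/2 + 1 = 10.

10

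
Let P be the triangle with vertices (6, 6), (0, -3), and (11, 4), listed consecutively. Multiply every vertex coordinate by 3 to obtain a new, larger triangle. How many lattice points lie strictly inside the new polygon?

By the shoelace formula, twice the signed area is |(6·(-3) − 0·6) + (0·4 − 11·(-3)) + (11·6 − 6·4)| = 57, so the area is 57/2.
Summing gcd(|Δx|,|Δy|) over the edges gives the boundary count: gcd(6,9) + gcd(11,7) + gcd(5,2) = 3+1+1 = 5.
Scaling by 3 multiplies the area by 3² = 9 (so the new area is 513/2) and multiplies the boundary lattice-point count by 3, giving 15.
By Pick's theorem, the interior count of the dilated polygon is 513/2 − 15/2 + 1 = 250.

250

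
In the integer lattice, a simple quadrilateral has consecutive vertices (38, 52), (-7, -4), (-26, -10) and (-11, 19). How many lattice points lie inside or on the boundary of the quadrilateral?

The shoelace formula gives twice the area as |(38·(-4) − (-7)·52) + ((-7)·(-10) − (-26)·(-4)) + ((-26)·19 − (-11)·(-10)) + ((-11)·52 − 38·19)| = 1720, so the area is 860.
Along each edge there are gcd(|Δx|,|Δy|)+1 lattice points, so counting each shared vertex once the boundary has gcd(45,56) + gcd(19,6) + gcd(15,29) + gcd(49,33) = 1+1+1+1 = 4.
Pick's theorem gives I = A − B/2 + 1 = 860 − 4/2 + 1 = 859, so the closed region contains I + B = 859 + 4 = 863 lattice points.

863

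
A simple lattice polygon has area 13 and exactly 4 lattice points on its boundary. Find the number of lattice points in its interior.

12

From Pick's theorem, I = A − B/2 + 1 = 13 − 4/2 + 1 = 12.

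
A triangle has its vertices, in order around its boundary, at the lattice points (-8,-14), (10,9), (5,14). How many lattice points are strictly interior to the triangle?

Using the shoelace formula, 2A = |[(-8)·9 − 10·(-14)] + [10·14 − 5·9] + [5·(-14) − (-8)·14]| = 205, so the area is 205/2.
Summing gcd(|Δx|,|Δy|) over the edges gives the boundary count: gcd(18,23) + gcd(5,5) + gcd(13,28) = 1+5+1 = 7.
Pick's theorem gives I = A − B/2 + 1 = 205/2 − 7/2 + 1 = 100.

100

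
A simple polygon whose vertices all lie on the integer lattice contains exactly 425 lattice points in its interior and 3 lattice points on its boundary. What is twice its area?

851

Pick's theorem states A = I + B/2 − 1, so A = 425 + 3/2 − 1 = 851/2.
Hence 2A = 851.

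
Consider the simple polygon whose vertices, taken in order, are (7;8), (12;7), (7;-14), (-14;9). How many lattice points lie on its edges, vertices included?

4

Summing gcd(|Δx|,|Δy|) over the edges gives the boundary count: gcd(5,1) + gcd(5,21) + gcd(21,23) + gcd(21,1) = 1+1+1+1 = 4.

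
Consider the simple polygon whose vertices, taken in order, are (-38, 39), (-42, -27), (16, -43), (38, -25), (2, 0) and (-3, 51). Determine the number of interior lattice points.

4051

Using the shoelace formula, 2A = |((-38)·(-27) − (-42)·39) + ((-42)·(-43) − 16·(-27)) + (16·(-25) − 38·(-43)) + (38·0 − 2·(-25)) + (2·51 − (-3)·0) + ((-3)·39 − (-38)·51)| = 8109, so the area is 8109/2.
Along each edge there are gcd(|Δx|,|Δy|)+1 lattice points, so counting each shared vertex once the boundary has gcd(4,66) + gcd(58,16) + gcd(22,18) + gcd(36,25) + gcd(5,51) + gcd(35,12) = 2+2+2+1+1+1 = 9.
By Pick's theorem A = I + B/2 − 1, so I = 8109/2 − 9/2 + 1 = 4051.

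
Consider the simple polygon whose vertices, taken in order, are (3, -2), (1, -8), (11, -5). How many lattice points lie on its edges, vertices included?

4

Along each edge there are gcd(|Δx|,|Δy|)+1 lattice points, so counting each shared vertex once the boundary has gcd(2,6) + gcd(10,3) + gcd(8,3) = 2+1+1 = 4.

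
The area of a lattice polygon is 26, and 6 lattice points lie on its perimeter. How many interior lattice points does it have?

24

From Pick's theorem, I = A − B/2 + 1 = 26 − 6/2 + 1 = 24.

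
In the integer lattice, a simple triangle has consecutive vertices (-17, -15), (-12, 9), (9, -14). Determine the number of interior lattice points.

The shoelace formula gives twice the area as |((-17)·9 − (-12)·(-15)) + ((-12)·(-14) − 9·9) + (9·(-15) − (-17)·(-14))| = 619, so the area is 619/2.
Summing gcd(|Δx|,|Δy|) over the edges gives the boundary count: gcd(5,24) + gcd(21,23) + gcd(26,1) = 1+1+1 = 3.
By Pick's theorem A = I + B/2 − 1, so I = 619/2 − 3/2 + 1 = 309.

309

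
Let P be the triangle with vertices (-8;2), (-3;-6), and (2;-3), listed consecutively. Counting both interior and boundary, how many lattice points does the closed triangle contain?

By the shoelace formula, twice the signed area is |[(-8)·(-6) − (-3)·2] + [(-3)·(-3) − 2·(-6)] + [2·2 − (-8)·(-3)]| = 55, so the area is 55/2.
The number of boundary lattice points is Σ gcd(|Δx|,|Δy|) = gcd(5,8) + gcd(5,3) + gcd(10,5) = 1+1+5 = 7.
Pick's theorem gives I = A − B/2 + 1 = 55/2 − 7/2 + 1 = 25, so the closed region contains I + B = 25 + 7 = 32 lattice points.

32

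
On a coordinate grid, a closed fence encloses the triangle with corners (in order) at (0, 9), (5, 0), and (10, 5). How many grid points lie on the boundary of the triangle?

8

Summing gcd(|Δx|,|Δy|) over the edges gives the boundary count: gcd(5,9) + gcd(5,5) + gcd(10,4) = 1+5+2 = 8.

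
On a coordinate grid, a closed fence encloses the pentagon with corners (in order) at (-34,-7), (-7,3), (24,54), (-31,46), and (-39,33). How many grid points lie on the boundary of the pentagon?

The number of boundary lattice points is Σ gcd(|Δx|,|Δy|) = gcd(27,10) + gcd(31,51) + gcd(55,8) + gcd(8,13) + gcd(5,40) = 1+1+1+1+5 = 9.

9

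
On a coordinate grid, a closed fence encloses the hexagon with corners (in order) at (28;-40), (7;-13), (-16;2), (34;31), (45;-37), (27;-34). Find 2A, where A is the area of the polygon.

4154

Using the shoelace formula, 2A = |[28·(-13) − 7·(-40)] + [7·2 − (-16)·(-13)] + [(-16)·31 − 34·2] + [34·(-37) − 45·31] + [45·(-34) − 27·(-37)] + [27·(-40) − 28·(-34)]| = 4154, so the area is 2077.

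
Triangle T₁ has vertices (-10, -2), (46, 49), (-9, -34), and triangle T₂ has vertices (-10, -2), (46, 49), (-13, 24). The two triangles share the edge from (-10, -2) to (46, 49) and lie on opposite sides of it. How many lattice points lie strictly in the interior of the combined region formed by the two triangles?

1725

The union is the simple quadrilateral with vertices (-10, -2), (-9, -34), (46, 49), (-13, 24) in order.
Using the shoelace formula, 2A = |[(-10)·(-34) − (-9)·(-2)] + [(-9)·49 − 46·(-34)] + [46·24 − (-13)·49] + [(-13)·(-2) − (-10)·24]| = 3452, so the area is 1726.
Summing gcd(|Δx|,|Δy|) over the edges gives the boundary count: gcd(1,32) + gcd(55,83) + gcd(59,25) + gcd(3,26) = 1+1+1+1 = 4.
By Pick's theorem I = A − B/2 + 1 = 1726 − 4/2 + 1 = 1725.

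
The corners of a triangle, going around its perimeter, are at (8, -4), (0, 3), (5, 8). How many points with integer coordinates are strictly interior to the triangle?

The shoelace formula gives twice the area as |(8·3 − 0·(-4)) + (0·8 − 5·3) + (5·(-4) − 8·8)| = 75, so the area is 37.5.
Summing gcd(|Δx|,|Δy|) over the edges gives the boundary count: gcd(8,7) + gcd(5,5) + gcd(3,12) = 1+5+3 = 9.
Pick's theorem gives I = A − B/2 + 1 = 37.5 − 9/2 + 1 = 34.

34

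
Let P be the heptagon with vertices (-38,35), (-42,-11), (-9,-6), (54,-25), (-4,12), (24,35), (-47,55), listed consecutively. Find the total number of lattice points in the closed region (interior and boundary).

3065

By the shoelace formula, twice the signed area is |((-38)·(-11) − (-42)·35) + ((-42)·(-6) − (-9)·(-11)) + ((-9)·(-25) − 54·(-6)) + (54·12 − (-4)·(-25)) + ((-4)·35 − 24·12) + (24·55 − (-47)·35) + ((-47)·35 − (-38)·55)| = 6120, so the area is 3060.
The number of boundary lattice points is Σ gcd(|Δx|,|Δy|) = gcd(4,46) + gcd(33,5) + gcd(63,19) + gcd(58,37) + gcd(28,23) + gcd(71,20) + gcd(9,20) = 2+1+1+1+1+1+1 = 8.
Pick's theorem gives I = A − B/2 + 1 = 3060 − 8/2 + 1 = 3057, so the closed region contains I + B = 3057 + 8 = 3065 lattice points.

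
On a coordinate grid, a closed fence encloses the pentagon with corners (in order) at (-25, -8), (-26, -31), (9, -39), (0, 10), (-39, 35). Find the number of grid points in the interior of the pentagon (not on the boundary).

1762

Using the shoelace formula, 2A = |((-25)·(-31) − (-26)·(-8)) + ((-26)·(-39) − 9·(-31)) + (9·10 − 0·(-39)) + (0·35 − (-39)·10) + ((-39)·(-8) − (-25)·35)| = 3527, so the area is 1763.5.
Along each edge there are gcd(|Δx|,|Δy|)+1 lattice points, so counting each shared vertex once the boundary has gcd(1,23) + gcd(35,8) + gcd(9,49) + gcd(39,25) + gcd(14,43) = 1+1+1+1+1 = 5.
By Pick's theorem A = I + B/2 − 1, so I = 1763.5 − 5/2 + 1 = 1762.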